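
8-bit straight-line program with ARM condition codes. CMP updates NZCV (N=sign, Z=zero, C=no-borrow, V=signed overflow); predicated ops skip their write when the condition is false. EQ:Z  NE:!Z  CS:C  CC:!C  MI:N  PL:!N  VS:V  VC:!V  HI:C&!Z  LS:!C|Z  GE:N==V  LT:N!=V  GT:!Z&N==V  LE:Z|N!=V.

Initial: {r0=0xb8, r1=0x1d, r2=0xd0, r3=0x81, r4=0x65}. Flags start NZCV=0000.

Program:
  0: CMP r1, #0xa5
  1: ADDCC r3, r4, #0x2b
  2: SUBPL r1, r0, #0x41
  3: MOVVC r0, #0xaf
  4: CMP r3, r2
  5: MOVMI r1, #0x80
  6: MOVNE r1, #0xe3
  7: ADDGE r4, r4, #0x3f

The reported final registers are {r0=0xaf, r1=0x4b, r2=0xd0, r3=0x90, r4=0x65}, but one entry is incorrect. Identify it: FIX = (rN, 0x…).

0: ✓ CMP  NZCV=0000
1: ✓ ADDCC  r3←0x90
2: ✓ SUBPL  r1←0x77
3: ✓ MOVVC  r0←0xaf
4: ✓ CMP  NZCV=1000
5: ✓ MOVMI  r1←0x80
6: ✓ MOVNE  r1←0xe3
7: · ADDGE

FIX = (r1, 0xe3)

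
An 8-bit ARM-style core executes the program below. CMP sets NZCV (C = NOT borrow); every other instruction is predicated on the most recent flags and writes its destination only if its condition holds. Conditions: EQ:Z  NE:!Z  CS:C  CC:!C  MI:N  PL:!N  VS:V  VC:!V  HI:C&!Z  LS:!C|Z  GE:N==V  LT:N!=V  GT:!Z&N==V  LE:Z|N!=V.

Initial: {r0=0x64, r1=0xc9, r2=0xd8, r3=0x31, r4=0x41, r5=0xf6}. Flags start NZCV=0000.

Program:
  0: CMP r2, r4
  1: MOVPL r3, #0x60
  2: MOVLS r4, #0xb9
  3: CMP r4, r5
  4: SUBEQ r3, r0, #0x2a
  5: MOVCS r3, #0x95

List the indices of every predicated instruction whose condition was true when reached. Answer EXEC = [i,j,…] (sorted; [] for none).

EXEC = []

[0] flags=1010 → (cmp)
[1] flags=1010 PL?F → skip
[2] flags=1010 LS?F → skip
[3] flags=0000 → (cmp)
[4] flags=0000 EQ?F → skip
[5] flags=0000 CS?F → skip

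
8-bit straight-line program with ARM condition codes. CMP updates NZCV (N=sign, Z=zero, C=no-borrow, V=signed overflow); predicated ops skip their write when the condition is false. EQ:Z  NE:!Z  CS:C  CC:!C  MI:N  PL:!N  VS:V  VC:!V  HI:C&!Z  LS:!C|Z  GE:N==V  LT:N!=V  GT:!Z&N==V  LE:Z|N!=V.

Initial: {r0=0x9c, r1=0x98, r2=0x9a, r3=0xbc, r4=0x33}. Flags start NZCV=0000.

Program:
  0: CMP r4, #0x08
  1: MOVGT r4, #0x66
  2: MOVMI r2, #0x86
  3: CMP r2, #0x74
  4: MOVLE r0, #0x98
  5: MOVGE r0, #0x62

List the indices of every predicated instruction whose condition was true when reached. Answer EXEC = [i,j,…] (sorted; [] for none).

EXEC = [1,4]

0: ✓ CMP  NZCV=0010
1: ✓ MOVGT  r4←0x66
2: · MOVMI
3: ✓ CMP  NZCV=0011
4: ✓ MOVLE  r0←0x98
5: · MOVGE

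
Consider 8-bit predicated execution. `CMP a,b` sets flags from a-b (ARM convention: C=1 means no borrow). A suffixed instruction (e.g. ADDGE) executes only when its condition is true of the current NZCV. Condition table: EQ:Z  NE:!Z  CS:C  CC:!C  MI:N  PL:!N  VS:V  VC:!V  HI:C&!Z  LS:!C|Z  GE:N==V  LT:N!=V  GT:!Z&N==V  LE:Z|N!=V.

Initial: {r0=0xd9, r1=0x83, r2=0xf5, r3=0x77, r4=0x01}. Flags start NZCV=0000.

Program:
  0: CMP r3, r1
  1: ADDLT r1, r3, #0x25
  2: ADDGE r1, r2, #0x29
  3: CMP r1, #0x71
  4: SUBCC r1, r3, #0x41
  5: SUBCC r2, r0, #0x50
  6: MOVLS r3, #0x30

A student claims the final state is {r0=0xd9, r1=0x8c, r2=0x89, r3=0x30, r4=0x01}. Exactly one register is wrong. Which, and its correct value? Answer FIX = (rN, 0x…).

FIX = (r1, 0x36)

[0] flags=1001 → (cmp)
[1] flags=1001 LT?F → skip
[2] flags=1001 GE?T → r1=0x1e
[3] flags=1000 → (cmp)
[4] flags=1000 CC?T → r1=0x36
[5] flags=1000 CC?T → r2=0x89
[6] flags=1000 LS?T → r3=0x30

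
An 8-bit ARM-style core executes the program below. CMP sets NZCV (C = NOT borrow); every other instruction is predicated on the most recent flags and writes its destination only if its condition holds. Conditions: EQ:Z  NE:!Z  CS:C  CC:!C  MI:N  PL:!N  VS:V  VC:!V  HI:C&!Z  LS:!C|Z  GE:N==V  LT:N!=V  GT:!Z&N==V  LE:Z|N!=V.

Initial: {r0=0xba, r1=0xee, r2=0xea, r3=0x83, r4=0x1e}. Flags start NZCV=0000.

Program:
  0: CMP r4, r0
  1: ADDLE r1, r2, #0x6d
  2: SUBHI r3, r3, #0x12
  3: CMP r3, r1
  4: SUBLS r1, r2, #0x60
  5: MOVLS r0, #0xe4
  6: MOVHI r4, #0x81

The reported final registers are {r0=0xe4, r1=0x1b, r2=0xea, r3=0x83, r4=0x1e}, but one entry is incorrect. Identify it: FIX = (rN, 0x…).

0: ✓ CMP  NZCV=0000
1: · ADDLE
2: · SUBHI
3: ✓ CMP  NZCV=1000
4: ✓ SUBLS  r1←0x8a
5: ✓ MOVLS  r0←0xe4
6: · MOVHI

FIX = (r1, 0x8a)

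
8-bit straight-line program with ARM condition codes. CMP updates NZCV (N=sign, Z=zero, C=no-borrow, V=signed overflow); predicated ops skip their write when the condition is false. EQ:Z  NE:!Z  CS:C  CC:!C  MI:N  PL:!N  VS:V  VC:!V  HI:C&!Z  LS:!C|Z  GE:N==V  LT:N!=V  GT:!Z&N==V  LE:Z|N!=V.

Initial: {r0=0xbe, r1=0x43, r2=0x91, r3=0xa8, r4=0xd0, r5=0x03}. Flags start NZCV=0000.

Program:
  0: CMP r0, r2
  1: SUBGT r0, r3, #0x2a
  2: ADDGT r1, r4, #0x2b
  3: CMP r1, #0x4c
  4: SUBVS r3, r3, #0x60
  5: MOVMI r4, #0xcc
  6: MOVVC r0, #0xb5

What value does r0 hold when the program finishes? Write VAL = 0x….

[0] flags=0010 → (cmp)
[1] flags=0010 GT?T → r0=0x7e
[2] flags=0010 GT?T → r1=0xfb
[3] flags=1010 → (cmp)
[4] flags=1010 VS?F → skip
[5] flags=1010 MI?T → r4=0xcc
[6] flags=1010 VC?T → r0=0xb5

VAL = 0xb5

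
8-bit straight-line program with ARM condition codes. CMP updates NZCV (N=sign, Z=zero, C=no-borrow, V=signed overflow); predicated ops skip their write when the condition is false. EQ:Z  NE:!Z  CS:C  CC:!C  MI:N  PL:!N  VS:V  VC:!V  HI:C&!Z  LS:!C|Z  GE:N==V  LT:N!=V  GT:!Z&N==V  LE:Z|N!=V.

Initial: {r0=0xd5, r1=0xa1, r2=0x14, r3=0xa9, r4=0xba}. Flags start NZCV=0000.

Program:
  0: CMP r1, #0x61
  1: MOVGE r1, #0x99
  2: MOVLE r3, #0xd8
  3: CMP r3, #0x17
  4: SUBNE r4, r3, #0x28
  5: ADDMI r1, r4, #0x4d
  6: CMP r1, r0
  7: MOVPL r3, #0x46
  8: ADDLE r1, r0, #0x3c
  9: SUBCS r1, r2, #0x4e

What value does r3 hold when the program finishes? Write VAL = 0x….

VAL = 0x46

0: ✓ CMP  NZCV=0011
1: · MOVGE
2: ✓ MOVLE  r3←0xd8
3: ✓ CMP  NZCV=1010
4: ✓ SUBNE  r4←0xb0
5: ✓ ADDMI  r1←0xfd
6: ✓ CMP  NZCV=0010
7: ✓ MOVPL  r3←0x46
8: · ADDLE
9: ✓ SUBCS  r1←0xc6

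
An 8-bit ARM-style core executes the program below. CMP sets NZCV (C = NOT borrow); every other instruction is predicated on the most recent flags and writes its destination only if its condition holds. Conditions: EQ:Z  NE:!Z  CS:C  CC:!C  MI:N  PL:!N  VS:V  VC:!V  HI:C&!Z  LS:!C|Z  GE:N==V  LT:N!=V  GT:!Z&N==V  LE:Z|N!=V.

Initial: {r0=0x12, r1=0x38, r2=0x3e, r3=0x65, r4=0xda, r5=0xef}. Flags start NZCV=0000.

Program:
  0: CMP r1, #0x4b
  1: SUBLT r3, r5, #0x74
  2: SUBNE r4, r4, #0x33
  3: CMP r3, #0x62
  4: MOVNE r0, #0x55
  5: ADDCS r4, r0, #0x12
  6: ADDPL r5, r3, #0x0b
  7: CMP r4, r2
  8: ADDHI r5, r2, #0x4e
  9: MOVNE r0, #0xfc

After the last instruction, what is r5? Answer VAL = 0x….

VAL = 0x8c

0: ✓ CMP  NZCV=1000
1: ✓ SUBLT  r3←0x7b
2: ✓ SUBNE  r4←0xa7
3: ✓ CMP  NZCV=0010
4: ✓ MOVNE  r0←0x55
5: ✓ ADDCS  r4←0x67
6: ✓ ADDPL  r5←0x86
7: ✓ CMP  NZCV=0010
8: ✓ ADDHI  r5←0x8c
9: ✓ MOVNE  r0←0xfc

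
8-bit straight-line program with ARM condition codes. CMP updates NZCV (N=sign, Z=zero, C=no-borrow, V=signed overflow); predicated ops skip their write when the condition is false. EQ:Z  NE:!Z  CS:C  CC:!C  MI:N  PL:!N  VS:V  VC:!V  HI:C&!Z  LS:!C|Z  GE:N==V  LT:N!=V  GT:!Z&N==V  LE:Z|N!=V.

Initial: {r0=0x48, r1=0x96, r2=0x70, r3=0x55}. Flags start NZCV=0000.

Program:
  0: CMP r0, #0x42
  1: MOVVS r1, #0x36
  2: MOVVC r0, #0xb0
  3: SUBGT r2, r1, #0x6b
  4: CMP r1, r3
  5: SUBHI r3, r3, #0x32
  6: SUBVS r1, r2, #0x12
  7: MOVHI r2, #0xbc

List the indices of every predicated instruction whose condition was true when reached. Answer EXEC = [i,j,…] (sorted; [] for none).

[0] flags=0010 → (cmp)
[1] flags=0010 VS?F → skip
[2] flags=0010 VC?T → r0=0xb0
[3] flags=0010 GT?T → r2=0x2b
[4] flags=0011 → (cmp)
[5] flags=0011 HI?T → r3=0x23
[6] flags=0011 VS?T → r1=0x19
[7] flags=0011 HI?T → r2=0xbc

EXEC = [2,3,5,6,7]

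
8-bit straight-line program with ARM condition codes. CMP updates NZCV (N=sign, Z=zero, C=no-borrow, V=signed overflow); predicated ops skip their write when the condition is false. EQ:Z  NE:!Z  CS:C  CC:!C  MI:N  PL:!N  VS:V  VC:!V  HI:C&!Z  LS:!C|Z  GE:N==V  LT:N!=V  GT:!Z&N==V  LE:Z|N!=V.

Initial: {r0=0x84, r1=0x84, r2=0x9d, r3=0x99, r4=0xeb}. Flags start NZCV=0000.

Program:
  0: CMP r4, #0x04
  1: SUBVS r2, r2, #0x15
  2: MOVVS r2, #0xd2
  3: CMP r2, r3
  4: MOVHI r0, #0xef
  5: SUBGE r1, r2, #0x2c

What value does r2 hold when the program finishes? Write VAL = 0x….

[0] flags=1010 → (cmp)
[1] flags=1010 VS?F → skip
[2] flags=1010 VS?F → skip
[3] flags=0010 → (cmp)
[4] flags=0010 HI?T → r0=0xef
[5] flags=0010 GE?T → r1=0x71

VAL = 0x9d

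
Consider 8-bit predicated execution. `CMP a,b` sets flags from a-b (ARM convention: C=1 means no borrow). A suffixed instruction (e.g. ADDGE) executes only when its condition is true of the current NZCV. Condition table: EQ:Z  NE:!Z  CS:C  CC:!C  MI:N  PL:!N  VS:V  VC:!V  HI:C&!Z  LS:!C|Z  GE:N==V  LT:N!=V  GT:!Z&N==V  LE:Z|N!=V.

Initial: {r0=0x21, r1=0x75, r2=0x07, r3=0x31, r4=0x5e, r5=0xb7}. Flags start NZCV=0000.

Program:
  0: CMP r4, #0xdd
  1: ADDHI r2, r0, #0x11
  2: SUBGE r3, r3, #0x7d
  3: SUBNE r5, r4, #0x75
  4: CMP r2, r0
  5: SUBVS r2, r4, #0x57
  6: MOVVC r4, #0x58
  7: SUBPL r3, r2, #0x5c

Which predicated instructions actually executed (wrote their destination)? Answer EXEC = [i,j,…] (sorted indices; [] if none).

0: ✓ CMP  NZCV=1001
1: · ADDHI
2: ✓ SUBGE  r3←0xb4
3: ✓ SUBNE  r5←0xe9
4: ✓ CMP  NZCV=1000
5: · SUBVS
6: ✓ MOVVC  r4←0x58
7: · SUBPL

EXEC = [2,3,6]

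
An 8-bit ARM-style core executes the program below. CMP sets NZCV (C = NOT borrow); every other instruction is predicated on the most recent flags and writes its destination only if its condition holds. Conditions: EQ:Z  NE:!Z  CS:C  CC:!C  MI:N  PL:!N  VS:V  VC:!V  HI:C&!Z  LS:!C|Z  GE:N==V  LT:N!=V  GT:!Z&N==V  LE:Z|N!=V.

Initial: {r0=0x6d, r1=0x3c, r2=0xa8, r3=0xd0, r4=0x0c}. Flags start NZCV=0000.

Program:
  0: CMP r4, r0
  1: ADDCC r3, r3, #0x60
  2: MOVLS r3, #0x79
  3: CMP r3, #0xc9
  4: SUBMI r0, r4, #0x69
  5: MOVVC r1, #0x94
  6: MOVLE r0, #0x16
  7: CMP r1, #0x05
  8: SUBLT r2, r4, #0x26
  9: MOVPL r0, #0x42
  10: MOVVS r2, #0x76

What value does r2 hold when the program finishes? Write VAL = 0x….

0: ✓ CMP  NZCV=1000
1: ✓ ADDCC  r3←0x30
2: ✓ MOVLS  r3←0x79
3: ✓ CMP  NZCV=1001
4: ✓ SUBMI  r0←0xa3
5: · MOVVC
6: · MOVLE
7: ✓ CMP  NZCV=0010
8: · SUBLT
9: ✓ MOVPL  r0←0x42
10: · MOVVS

VAL = 0xa8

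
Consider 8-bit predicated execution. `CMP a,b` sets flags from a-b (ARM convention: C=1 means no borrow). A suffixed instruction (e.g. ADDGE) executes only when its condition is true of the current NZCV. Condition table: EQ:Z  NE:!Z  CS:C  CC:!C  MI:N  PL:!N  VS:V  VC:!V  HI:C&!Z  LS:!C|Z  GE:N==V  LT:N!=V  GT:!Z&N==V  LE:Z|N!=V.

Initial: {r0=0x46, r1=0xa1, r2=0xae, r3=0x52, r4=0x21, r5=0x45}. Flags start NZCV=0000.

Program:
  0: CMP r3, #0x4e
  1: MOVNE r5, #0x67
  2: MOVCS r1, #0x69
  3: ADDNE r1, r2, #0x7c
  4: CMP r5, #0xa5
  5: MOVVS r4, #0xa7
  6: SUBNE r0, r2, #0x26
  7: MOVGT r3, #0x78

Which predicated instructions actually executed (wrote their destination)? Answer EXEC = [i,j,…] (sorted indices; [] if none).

[0] flags=0010 → (cmp)
[1] flags=0010 NE?T → r5=0x67
[2] flags=0010 CS?T → r1=0x69
[3] flags=0010 NE?T → r1=0x2a
[4] flags=1001 → (cmp)
[5] flags=1001 VS?T → r4=0xa7
[6] flags=1001 NE?T → r0=0x88
[7] flags=1001 GT?T → r3=0x78

EXEC = [1,2,3,5,6,7]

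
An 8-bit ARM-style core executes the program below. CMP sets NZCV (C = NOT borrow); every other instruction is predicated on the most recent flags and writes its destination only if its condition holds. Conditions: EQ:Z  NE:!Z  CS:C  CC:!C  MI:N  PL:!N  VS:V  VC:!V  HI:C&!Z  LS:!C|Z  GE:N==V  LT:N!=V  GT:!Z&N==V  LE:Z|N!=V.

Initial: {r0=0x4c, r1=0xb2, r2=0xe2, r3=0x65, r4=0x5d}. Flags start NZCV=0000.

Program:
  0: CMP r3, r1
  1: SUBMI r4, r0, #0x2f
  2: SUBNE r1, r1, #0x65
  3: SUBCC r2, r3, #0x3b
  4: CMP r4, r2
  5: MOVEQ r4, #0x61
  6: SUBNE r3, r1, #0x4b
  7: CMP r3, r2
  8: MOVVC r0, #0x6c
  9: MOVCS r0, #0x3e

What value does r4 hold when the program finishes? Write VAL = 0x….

[0] flags=1001 → (cmp)
[1] flags=1001 MI?T → r4=0x1d
[2] flags=1001 NE?T → r1=0x4d
[3] flags=1001 CC?T → r2=0x2a
[4] flags=1000 → (cmp)
[5] flags=1000 EQ?F → skip
[6] flags=1000 NE?T → r3=0x02
[7] flags=1000 → (cmp)
[8] flags=1000 VC?T → r0=0x6c
[9] flags=1000 CS?F → skip

VAL = 0x1d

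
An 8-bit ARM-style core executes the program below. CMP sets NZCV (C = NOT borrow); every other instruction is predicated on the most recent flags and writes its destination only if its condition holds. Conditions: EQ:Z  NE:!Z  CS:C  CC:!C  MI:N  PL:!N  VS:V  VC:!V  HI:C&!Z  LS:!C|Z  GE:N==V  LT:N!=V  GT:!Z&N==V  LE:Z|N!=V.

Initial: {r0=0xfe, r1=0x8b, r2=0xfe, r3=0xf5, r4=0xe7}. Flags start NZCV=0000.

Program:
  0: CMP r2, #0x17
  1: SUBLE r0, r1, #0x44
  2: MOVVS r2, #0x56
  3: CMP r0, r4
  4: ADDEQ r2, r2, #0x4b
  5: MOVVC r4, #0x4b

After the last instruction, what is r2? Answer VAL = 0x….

0: ✓ CMP  NZCV=1010
1: ✓ SUBLE  r0←0x47
2: · MOVVS
3: ✓ CMP  NZCV=0000
4: · ADDEQ
5: ✓ MOVVC  r4←0x4b

VAL = 0xfe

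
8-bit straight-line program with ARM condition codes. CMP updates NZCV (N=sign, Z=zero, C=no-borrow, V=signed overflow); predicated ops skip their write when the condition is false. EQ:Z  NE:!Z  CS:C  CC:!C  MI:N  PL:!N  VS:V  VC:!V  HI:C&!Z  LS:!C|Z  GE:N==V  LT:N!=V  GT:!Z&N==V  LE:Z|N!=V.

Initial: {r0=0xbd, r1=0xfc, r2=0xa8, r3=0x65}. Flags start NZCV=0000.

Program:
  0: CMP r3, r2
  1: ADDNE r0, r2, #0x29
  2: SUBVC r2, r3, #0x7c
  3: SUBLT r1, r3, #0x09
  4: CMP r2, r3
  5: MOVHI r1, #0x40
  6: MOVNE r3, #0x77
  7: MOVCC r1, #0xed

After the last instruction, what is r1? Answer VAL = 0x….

VAL = 0x40

0: ✓ CMP  NZCV=1001
1: ✓ ADDNE  r0←0xd1
2: · SUBVC
3: · SUBLT
4: ✓ CMP  NZCV=0011
5: ✓ MOVHI  r1←0x40
6: ✓ MOVNE  r3←0x77
7: · MOVCC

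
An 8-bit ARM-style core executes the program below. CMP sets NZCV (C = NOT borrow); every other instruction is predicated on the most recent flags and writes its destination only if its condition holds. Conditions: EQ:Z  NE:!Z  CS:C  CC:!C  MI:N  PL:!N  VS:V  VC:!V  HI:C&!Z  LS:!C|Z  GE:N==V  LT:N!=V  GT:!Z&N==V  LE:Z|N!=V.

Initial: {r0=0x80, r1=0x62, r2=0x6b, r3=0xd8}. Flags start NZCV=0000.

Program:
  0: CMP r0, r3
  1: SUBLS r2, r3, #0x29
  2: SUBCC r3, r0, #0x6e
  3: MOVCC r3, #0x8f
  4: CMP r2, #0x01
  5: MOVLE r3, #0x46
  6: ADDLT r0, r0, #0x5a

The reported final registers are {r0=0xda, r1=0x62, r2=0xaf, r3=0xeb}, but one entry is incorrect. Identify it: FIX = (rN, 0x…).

0: ✓ CMP  NZCV=1000
1: ✓ SUBLS  r2←0xaf
2: ✓ SUBCC  r3←0x12
3: ✓ MOVCC  r3←0x8f
4: ✓ CMP  NZCV=1010
5: ✓ MOVLE  r3←0x46
6: ✓ ADDLT  r0←0xda

FIX = (r3, 0x46)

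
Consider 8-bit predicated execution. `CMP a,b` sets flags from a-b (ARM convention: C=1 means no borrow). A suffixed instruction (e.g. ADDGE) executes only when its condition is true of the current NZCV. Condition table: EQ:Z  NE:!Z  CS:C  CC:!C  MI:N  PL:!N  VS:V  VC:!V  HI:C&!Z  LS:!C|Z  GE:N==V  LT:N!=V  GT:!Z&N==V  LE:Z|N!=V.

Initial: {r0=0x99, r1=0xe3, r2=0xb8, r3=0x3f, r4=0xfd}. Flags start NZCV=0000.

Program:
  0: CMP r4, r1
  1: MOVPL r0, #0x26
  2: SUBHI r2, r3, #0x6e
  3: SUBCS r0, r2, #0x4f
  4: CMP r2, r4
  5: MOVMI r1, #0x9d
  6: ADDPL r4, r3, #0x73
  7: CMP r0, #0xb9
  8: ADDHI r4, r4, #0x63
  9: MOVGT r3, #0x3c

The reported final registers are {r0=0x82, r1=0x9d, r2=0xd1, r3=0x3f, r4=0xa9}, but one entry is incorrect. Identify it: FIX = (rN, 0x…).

0: ✓ CMP  NZCV=0010
1: ✓ MOVPL  r0←0x26
2: ✓ SUBHI  r2←0xd1
3: ✓ SUBCS  r0←0x82
4: ✓ CMP  NZCV=1000
5: ✓ MOVMI  r1←0x9d
6: · ADDPL
7: ✓ CMP  NZCV=1000
8: · ADDHI
9: · MOVGT

FIX = (r4, 0xfd)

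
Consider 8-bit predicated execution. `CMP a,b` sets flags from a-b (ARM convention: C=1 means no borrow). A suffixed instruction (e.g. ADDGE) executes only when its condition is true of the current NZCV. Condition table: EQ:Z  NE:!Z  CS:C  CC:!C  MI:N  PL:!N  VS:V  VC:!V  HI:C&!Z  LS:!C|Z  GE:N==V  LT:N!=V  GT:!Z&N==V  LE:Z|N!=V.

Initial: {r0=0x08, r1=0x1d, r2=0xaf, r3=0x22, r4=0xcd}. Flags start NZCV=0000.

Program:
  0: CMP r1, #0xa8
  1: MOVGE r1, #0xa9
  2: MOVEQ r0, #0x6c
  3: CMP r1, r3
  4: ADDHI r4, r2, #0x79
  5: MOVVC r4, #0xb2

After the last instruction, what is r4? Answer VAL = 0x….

VAL = 0xb2

[0] flags=0000 → (cmp)
[1] flags=0000 GE?T → r1=0xa9
[2] flags=0000 EQ?F → skip
[3] flags=1010 → (cmp)
[4] flags=1010 HI?T → r4=0x28
[5] flags=1010 VC?T → r4=0xb2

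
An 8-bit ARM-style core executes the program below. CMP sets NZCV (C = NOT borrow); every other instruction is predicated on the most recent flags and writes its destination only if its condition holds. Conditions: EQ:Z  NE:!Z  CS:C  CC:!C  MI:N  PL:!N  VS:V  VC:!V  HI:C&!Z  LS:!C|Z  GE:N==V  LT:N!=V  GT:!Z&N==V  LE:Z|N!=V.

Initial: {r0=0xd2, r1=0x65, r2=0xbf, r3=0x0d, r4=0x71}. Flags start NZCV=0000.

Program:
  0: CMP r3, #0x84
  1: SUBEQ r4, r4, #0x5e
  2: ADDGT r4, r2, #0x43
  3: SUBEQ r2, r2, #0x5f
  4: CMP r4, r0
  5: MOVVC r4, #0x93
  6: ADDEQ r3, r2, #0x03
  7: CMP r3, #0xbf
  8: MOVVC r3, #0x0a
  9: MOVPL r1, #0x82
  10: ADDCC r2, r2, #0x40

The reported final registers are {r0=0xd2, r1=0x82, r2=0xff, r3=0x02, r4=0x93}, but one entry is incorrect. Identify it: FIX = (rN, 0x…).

FIX = (r3, 0x0a)

0: ✓ CMP  NZCV=1001
1: · SUBEQ
2: ✓ ADDGT  r4←0x02
3: · SUBEQ
4: ✓ CMP  NZCV=0000
5: ✓ MOVVC  r4←0x93
6: · ADDEQ
7: ✓ CMP  NZCV=0000
8: ✓ MOVVC  r3←0x0a
9: ✓ MOVPL  r1←0x82
10: ✓ ADDCC  r2←0xff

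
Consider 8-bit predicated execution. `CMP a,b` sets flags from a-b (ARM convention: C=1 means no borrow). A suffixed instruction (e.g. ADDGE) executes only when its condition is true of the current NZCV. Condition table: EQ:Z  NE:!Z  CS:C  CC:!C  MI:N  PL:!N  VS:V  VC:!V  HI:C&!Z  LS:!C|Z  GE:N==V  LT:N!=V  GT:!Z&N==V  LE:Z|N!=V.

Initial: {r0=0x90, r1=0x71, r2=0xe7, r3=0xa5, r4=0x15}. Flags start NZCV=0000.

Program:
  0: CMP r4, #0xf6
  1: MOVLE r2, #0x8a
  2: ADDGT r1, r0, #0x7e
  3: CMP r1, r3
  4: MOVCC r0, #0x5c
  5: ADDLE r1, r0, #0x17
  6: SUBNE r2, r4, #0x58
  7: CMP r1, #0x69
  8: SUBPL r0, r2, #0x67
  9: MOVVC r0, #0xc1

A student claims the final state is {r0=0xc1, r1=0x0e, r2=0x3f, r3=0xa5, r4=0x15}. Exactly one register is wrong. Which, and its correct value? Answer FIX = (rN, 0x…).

[0] flags=0000 → (cmp)
[1] flags=0000 LE?F → skip
[2] flags=0000 GT?T → r1=0x0e
[3] flags=0000 → (cmp)
[4] flags=0000 CC?T → r0=0x5c
[5] flags=0000 LE?F → skip
[6] flags=0000 NE?T → r2=0xbd
[7] flags=1000 → (cmp)
[8] flags=1000 PL?F → skip
[9] flags=1000 VC?T → r0=0xc1

FIX = (r2, 0xbd)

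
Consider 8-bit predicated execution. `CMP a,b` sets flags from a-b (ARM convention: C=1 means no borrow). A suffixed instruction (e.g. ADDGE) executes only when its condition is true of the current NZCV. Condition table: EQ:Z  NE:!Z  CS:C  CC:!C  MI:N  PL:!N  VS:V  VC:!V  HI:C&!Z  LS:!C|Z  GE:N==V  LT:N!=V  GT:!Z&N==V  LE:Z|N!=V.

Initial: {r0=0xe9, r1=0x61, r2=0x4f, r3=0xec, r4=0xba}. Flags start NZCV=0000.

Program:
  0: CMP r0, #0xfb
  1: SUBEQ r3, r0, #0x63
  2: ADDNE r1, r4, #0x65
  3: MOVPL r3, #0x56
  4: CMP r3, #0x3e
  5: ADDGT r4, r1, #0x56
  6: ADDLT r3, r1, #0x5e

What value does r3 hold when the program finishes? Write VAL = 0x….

VAL = 0x7d

[0] flags=1000 → (cmp)
[1] flags=1000 EQ?F → skip
[2] flags=1000 NE?T → r1=0x1f
[3] flags=1000 PL?F → skip
[4] flags=1010 → (cmp)
[5] flags=1010 GT?F → skip
[6] flags=1010 LT?T → r3=0x7d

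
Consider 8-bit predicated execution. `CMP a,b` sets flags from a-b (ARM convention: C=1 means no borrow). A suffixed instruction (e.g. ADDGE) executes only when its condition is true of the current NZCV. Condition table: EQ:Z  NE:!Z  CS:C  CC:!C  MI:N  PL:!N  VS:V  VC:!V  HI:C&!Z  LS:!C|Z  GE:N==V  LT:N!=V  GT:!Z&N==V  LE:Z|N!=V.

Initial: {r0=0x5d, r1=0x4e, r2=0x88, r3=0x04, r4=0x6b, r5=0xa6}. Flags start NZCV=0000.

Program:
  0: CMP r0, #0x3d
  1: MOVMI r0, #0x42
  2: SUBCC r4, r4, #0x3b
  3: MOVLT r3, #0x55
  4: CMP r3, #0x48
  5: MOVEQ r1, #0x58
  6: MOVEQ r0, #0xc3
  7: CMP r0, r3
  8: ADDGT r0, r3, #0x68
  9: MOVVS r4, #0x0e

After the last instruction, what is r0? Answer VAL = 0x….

VAL = 0x6c

0: ✓ CMP  NZCV=0010
1: · MOVMI
2: · SUBCC
3: · MOVLT
4: ✓ CMP  NZCV=1000
5: · MOVEQ
6: · MOVEQ
7: ✓ CMP  NZCV=0010
8: ✓ ADDGT  r0←0x6c
9: · MOVVS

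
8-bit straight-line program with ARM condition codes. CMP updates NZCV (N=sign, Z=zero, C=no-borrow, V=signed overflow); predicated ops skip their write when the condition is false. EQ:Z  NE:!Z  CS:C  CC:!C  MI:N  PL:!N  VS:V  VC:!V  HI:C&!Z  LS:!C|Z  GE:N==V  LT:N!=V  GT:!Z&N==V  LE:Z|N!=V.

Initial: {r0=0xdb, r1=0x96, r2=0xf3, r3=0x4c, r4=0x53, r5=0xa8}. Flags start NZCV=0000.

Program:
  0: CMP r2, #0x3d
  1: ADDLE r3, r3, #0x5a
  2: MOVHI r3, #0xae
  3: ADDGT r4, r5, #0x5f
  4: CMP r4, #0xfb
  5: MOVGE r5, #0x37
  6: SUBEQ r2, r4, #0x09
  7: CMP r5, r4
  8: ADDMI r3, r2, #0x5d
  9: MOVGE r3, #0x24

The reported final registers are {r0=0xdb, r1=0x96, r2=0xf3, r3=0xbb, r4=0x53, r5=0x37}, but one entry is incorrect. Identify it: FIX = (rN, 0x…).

FIX = (r3, 0x50)

0: ✓ CMP  NZCV=1010
1: ✓ ADDLE  r3←0xa6
2: ✓ MOVHI  r3←0xae
3: · ADDGT
4: ✓ CMP  NZCV=0000
5: ✓ MOVGE  r5←0x37
6: · SUBEQ
7: ✓ CMP  NZCV=1000
8: ✓ ADDMI  r3←0x50
9: · MOVGE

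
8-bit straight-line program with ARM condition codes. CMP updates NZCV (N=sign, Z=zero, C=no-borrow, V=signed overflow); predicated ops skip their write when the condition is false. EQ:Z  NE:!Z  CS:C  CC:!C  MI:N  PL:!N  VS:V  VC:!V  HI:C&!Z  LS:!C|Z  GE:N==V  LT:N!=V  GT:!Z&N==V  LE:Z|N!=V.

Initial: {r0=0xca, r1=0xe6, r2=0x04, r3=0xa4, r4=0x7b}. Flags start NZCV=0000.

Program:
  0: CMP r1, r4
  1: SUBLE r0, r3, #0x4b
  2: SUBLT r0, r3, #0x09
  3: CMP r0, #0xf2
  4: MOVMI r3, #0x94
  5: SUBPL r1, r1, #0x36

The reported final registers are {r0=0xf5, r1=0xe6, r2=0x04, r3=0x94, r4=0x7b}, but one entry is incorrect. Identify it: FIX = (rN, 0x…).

[0] flags=0011 → (cmp)
[1] flags=0011 LE?T → r0=0x59
[2] flags=0011 LT?T → r0=0x9b
[3] flags=1000 → (cmp)
[4] flags=1000 MI?T → r3=0x94
[5] flags=1000 PL?F → skip

FIX = (r0, 0x9b)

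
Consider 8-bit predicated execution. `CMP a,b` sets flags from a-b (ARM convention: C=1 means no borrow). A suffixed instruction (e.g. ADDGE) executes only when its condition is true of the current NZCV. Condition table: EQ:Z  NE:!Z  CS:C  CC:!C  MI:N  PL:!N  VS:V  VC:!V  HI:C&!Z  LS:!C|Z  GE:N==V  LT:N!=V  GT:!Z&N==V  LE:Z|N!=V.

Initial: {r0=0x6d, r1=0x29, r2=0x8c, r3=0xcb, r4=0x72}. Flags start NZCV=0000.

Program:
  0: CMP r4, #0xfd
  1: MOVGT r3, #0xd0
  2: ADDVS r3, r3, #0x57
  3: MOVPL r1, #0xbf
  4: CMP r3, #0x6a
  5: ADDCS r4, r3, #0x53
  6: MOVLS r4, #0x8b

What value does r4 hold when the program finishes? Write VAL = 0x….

0: ✓ CMP  NZCV=0000
1: ✓ MOVGT  r3←0xd0
2: · ADDVS
3: ✓ MOVPL  r1←0xbf
4: ✓ CMP  NZCV=0011
5: ✓ ADDCS  r4←0x23
6: · MOVLS

VAL = 0x23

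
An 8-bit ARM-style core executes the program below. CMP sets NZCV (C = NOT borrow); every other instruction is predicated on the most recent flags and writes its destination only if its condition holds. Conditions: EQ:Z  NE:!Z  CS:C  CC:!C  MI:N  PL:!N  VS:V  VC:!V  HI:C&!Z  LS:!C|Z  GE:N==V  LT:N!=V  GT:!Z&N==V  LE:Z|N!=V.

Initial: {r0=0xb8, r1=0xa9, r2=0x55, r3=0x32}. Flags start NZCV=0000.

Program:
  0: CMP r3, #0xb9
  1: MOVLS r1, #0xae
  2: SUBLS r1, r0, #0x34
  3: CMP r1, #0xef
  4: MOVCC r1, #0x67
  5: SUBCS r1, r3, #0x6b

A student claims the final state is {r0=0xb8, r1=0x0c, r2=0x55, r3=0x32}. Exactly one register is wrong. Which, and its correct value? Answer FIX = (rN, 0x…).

FIX = (r1, 0x67)

0: ✓ CMP  NZCV=0000
1: ✓ MOVLS  r1←0xae
2: ✓ SUBLS  r1←0x84
3: ✓ CMP  NZCV=1000
4: ✓ MOVCC  r1←0x67
5: · SUBCS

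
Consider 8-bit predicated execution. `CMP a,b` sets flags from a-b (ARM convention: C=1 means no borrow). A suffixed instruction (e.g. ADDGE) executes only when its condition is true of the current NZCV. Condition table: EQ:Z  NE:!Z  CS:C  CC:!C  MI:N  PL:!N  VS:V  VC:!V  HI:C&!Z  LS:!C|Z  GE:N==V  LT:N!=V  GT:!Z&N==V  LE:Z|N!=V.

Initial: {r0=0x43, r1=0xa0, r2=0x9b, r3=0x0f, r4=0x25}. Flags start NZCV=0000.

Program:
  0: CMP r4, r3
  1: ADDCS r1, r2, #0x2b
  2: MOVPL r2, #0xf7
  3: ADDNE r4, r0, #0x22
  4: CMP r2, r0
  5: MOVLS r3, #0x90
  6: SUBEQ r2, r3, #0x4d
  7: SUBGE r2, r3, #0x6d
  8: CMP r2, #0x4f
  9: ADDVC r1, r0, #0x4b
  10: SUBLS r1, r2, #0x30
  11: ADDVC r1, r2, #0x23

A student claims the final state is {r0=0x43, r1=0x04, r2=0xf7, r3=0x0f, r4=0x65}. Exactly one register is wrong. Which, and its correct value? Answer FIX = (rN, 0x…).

FIX = (r1, 0x1a)

[0] flags=0010 → (cmp)
[1] flags=0010 CS?T → r1=0xc6
[2] flags=0010 PL?T → r2=0xf7
[3] flags=0010 NE?T → r4=0x65
[4] flags=1010 → (cmp)
[5] flags=1010 LS?F → skip
[6] flags=1010 EQ?F → skip
[7] flags=1010 GE?F → skip
[8] flags=1010 → (cmp)
[9] flags=1010 VC?T → r1=0x8e
[10] flags=1010 LS?F → skip
[11] flags=1010 VC?T → r1=0x1a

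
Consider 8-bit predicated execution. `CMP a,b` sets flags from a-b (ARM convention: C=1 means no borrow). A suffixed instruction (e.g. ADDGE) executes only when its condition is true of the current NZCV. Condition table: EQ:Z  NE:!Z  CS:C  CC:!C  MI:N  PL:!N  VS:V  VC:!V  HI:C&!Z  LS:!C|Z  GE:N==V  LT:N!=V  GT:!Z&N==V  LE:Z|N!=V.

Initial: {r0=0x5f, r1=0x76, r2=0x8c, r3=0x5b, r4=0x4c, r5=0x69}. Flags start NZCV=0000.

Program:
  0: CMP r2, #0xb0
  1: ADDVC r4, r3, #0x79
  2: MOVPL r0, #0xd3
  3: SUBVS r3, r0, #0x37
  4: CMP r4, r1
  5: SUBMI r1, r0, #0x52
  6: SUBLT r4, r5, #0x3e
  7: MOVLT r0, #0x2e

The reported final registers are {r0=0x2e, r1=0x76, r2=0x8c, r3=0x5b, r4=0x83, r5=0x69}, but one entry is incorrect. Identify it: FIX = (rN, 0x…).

FIX = (r4, 0x2b)

[0] flags=1000 → (cmp)
[1] flags=1000 VC?T → r4=0xd4
[2] flags=1000 PL?F → skip
[3] flags=1000 VS?F → skip
[4] flags=0011 → (cmp)
[5] flags=0011 MI?F → skip
[6] flags=0011 LT?T → r4=0x2b
[7] flags=0011 LT?T → r0=0x2e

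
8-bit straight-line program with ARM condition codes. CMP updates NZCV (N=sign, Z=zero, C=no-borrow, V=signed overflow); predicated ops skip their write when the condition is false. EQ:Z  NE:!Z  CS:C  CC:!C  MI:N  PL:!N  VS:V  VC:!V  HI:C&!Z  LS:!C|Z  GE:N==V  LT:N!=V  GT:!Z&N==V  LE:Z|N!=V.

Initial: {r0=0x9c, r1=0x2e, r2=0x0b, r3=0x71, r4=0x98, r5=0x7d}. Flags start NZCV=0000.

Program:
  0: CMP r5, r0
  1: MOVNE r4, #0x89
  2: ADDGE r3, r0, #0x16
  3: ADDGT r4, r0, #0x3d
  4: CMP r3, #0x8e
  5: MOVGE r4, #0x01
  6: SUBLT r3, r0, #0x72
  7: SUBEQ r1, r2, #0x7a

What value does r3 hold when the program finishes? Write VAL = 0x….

VAL = 0xb2

[0] flags=1001 → (cmp)
[1] flags=1001 NE?T → r4=0x89
[2] flags=1001 GE?T → r3=0xb2
[3] flags=1001 GT?T → r4=0xd9
[4] flags=0010 → (cmp)
[5] flags=0010 GE?T → r4=0x01
[6] flags=0010 LT?F → skip
[7] flags=0010 EQ?F → skip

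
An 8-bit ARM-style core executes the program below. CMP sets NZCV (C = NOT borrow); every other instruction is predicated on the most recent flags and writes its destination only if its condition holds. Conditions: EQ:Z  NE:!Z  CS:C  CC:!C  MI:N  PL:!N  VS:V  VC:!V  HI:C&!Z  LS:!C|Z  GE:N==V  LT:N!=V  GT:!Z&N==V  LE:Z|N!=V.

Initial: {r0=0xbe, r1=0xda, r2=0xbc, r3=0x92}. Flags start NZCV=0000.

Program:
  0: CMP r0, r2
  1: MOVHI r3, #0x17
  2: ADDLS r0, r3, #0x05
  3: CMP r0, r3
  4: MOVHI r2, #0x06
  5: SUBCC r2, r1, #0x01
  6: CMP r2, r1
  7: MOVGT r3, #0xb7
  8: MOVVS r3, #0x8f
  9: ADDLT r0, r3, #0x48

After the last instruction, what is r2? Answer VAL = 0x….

VAL = 0x06

0: ✓ CMP  NZCV=0010
1: ✓ MOVHI  r3←0x17
2: · ADDLS
3: ✓ CMP  NZCV=1010
4: ✓ MOVHI  r2←0x06
5: · SUBCC
6: ✓ CMP  NZCV=0000
7: ✓ MOVGT  r3←0xb7
8: · MOVVS
9: · ADDLT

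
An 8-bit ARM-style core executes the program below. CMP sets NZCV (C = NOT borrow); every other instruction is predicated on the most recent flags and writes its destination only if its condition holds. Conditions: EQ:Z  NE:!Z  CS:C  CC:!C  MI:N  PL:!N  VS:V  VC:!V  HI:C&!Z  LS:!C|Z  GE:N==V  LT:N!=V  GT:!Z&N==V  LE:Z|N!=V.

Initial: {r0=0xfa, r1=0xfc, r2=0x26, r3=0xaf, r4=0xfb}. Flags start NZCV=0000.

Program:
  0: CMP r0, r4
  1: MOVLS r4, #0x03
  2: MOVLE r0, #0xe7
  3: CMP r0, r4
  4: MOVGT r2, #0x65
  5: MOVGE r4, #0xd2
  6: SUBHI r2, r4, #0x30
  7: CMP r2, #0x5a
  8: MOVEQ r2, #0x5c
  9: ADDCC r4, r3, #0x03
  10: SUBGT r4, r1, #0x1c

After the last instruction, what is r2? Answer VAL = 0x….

VAL = 0xd3

0: ✓ CMP  NZCV=1000
1: ✓ MOVLS  r4←0x03
2: ✓ MOVLE  r0←0xe7
3: ✓ CMP  NZCV=1010
4: · MOVGT
5: · MOVGE
6: ✓ SUBHI  r2←0xd3
7: ✓ CMP  NZCV=0011
8: · MOVEQ
9: · ADDCC
10: · SUBGT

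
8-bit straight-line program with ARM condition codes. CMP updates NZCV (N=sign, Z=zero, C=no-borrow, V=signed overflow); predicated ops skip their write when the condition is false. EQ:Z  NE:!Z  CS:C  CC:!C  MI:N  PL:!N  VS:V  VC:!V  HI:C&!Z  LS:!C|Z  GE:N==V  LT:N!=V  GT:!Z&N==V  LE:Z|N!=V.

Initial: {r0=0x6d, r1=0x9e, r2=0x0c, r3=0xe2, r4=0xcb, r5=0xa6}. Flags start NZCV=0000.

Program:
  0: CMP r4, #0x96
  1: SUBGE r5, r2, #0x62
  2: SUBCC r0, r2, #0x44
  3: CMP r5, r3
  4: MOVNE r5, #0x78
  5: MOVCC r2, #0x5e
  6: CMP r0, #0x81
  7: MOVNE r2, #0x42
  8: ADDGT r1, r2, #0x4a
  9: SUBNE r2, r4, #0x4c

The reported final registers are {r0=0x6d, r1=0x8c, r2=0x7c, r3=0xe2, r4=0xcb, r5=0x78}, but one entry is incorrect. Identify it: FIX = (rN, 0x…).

FIX = (r2, 0x7f)

0: ✓ CMP  NZCV=0010
1: ✓ SUBGE  r5←0xaa
2: · SUBCC
3: ✓ CMP  NZCV=1000
4: ✓ MOVNE  r5←0x78
5: ✓ MOVCC  r2←0x5e
6: ✓ CMP  NZCV=1001
7: ✓ MOVNE  r2←0x42
8: ✓ ADDGT  r1←0x8c
9: ✓ SUBNE  r2←0x7f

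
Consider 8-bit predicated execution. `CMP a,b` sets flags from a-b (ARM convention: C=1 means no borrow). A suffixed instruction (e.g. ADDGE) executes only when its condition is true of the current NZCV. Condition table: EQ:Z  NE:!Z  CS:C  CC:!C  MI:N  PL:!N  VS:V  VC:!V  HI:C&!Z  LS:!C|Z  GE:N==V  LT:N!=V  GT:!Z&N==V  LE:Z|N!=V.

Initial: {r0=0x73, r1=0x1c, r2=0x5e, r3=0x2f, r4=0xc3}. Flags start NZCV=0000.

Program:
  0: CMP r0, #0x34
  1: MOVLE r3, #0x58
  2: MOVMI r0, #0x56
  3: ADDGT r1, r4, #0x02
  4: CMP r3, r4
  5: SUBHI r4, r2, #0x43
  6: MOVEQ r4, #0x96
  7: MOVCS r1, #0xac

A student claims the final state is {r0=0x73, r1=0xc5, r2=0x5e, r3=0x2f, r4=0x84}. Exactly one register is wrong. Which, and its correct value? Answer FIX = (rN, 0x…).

0: ✓ CMP  NZCV=0010
1: · MOVLE
2: · MOVMI
3: ✓ ADDGT  r1←0xc5
4: ✓ CMP  NZCV=0000
5: · SUBHI
6: · MOVEQ
7: · MOVCS

FIX = (r4, 0xc3)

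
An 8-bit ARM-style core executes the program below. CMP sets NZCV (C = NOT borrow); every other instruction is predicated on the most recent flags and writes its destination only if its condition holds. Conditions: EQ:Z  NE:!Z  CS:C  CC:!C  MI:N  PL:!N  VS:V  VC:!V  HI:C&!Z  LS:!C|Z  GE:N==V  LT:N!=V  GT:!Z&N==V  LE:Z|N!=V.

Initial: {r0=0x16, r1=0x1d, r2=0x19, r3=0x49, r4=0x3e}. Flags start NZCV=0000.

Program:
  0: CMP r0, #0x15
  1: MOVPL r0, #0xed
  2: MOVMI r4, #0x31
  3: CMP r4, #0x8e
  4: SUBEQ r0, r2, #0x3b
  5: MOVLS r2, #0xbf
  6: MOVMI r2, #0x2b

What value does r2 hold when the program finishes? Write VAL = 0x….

VAL = 0x2b

[0] flags=0010 → (cmp)
[1] flags=0010 PL?T → r0=0xed
[2] flags=0010 MI?F → skip
[3] flags=1001 → (cmp)
[4] flags=1001 EQ?F → skip
[5] flags=1001 LS?T → r2=0xbf
[6] flags=1001 MI?T → r2=0x2b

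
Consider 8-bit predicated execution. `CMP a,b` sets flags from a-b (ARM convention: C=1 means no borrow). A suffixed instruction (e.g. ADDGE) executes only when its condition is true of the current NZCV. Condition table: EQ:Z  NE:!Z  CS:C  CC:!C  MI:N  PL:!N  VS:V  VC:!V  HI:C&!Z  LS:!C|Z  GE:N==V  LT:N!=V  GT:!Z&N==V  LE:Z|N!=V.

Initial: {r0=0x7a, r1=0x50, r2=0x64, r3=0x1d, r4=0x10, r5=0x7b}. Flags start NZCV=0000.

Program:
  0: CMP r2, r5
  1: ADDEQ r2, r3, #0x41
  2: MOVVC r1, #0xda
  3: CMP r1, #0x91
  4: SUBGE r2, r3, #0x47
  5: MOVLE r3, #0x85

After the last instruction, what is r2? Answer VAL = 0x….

VAL = 0xd6

0: ✓ CMP  NZCV=1000
1: · ADDEQ
2: ✓ MOVVC  r1←0xda
3: ✓ CMP  NZCV=0010
4: ✓ SUBGE  r2←0xd6
5: · MOVLE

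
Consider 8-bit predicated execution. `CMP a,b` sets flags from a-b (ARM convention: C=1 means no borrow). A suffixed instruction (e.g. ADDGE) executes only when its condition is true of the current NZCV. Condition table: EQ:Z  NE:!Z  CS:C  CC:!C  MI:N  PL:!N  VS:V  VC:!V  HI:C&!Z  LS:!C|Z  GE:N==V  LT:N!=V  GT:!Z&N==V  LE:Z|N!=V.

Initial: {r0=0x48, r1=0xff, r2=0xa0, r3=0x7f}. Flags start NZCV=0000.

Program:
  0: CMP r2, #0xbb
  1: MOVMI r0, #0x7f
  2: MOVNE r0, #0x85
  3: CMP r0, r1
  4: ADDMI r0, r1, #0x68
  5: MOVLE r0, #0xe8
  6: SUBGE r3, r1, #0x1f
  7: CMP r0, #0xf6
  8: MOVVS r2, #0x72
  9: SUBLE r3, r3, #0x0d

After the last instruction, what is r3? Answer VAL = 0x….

[0] flags=1000 → (cmp)
[1] flags=1000 MI?T → r0=0x7f
[2] flags=1000 NE?T → r0=0x85
[3] flags=1000 → (cmp)
[4] flags=1000 MI?T → r0=0x67
[5] flags=1000 LE?T → r0=0xe8
[6] flags=1000 GE?F → skip
[7] flags=1000 → (cmp)
[8] flags=1000 VS?F → skip
[9] flags=1000 LE?T → r3=0x72

VAL = 0x72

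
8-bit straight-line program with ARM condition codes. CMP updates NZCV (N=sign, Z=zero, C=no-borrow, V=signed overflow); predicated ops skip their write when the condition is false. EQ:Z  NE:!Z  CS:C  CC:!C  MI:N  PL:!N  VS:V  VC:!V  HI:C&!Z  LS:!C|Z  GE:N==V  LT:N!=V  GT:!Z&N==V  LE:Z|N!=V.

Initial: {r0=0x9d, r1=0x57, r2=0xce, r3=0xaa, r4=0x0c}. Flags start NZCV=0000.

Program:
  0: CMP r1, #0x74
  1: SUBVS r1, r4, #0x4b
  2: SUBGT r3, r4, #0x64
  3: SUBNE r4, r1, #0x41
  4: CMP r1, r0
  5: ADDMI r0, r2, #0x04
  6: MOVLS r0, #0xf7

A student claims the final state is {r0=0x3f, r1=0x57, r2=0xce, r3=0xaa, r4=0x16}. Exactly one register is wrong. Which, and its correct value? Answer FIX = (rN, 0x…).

FIX = (r0, 0xf7)

[0] flags=1000 → (cmp)
[1] flags=1000 VS?F → skip
[2] flags=1000 GT?F → skip
[3] flags=1000 NE?T → r4=0x16
[4] flags=1001 → (cmp)
[5] flags=1001 MI?T → r0=0xd2
[6] flags=1001 LS?T → r0=0xf7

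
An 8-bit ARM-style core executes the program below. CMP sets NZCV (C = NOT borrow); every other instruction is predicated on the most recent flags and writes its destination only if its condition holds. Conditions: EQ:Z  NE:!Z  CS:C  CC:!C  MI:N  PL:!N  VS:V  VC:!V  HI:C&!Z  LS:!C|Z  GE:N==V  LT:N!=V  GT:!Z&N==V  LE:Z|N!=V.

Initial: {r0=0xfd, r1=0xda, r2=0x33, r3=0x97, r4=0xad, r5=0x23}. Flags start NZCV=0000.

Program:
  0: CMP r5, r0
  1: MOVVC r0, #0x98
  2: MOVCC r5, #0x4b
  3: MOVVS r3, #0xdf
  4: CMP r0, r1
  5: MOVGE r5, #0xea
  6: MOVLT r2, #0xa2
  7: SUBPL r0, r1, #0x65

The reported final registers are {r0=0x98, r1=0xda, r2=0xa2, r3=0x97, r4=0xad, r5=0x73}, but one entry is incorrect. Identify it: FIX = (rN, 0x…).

0: ✓ CMP  NZCV=0000
1: ✓ MOVVC  r0←0x98
2: ✓ MOVCC  r5←0x4b
3: · MOVVS
4: ✓ CMP  NZCV=1000
5: · MOVGE
6: ✓ MOVLT  r2←0xa2
7: · SUBPL

FIX = (r5, 0x4b)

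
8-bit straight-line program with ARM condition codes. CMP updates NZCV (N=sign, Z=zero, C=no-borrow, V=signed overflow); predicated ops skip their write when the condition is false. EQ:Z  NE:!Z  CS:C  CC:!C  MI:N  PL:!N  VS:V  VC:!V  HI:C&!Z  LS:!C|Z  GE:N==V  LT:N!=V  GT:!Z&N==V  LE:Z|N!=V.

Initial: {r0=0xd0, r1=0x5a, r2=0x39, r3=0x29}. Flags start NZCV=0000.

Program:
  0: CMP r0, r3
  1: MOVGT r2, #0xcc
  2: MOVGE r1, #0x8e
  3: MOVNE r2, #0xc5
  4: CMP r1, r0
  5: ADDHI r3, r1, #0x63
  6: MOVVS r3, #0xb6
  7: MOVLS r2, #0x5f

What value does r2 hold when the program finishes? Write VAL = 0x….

0: ✓ CMP  NZCV=1010
1: · MOVGT
2: · MOVGE
3: ✓ MOVNE  r2←0xc5
4: ✓ CMP  NZCV=1001
5: · ADDHI
6: ✓ MOVVS  r3←0xb6
7: ✓ MOVLS  r2←0x5f

VAL = 0x5f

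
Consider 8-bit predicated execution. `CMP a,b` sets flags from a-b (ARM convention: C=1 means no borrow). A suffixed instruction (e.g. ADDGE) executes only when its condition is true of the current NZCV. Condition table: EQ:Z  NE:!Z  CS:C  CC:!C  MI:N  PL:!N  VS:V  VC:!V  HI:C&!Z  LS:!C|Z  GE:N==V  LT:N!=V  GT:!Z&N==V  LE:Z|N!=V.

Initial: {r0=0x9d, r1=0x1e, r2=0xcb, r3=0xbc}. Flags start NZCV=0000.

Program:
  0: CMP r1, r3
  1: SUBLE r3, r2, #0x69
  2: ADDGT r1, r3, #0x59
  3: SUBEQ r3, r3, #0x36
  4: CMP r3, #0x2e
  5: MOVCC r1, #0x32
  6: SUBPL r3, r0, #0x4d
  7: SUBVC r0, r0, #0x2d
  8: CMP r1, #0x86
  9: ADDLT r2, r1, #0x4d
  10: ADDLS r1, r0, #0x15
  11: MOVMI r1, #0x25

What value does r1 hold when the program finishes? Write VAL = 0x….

VAL = 0x25

0: ✓ CMP  NZCV=0000
1: · SUBLE
2: ✓ ADDGT  r1←0x15
3: · SUBEQ
4: ✓ CMP  NZCV=1010
5: · MOVCC
6: · SUBPL
7: ✓ SUBVC  r0←0x70
8: ✓ CMP  NZCV=1001
9: · ADDLT
10: ✓ ADDLS  r1←0x85
11: ✓ MOVMI  r1←0x25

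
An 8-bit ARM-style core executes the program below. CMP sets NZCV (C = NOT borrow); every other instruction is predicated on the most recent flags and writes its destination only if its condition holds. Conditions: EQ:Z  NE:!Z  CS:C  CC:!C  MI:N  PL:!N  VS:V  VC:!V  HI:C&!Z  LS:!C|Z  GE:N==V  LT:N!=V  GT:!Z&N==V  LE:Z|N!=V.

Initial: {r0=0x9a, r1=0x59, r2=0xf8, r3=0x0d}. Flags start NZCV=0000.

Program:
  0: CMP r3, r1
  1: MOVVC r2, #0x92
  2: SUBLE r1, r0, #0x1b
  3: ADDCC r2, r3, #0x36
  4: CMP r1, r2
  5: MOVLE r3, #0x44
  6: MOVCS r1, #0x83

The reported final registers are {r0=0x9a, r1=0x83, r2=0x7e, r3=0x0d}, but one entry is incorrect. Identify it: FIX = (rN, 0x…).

0: ✓ CMP  NZCV=1000
1: ✓ MOVVC  r2←0x92
2: ✓ SUBLE  r1←0x7f
3: ✓ ADDCC  r2←0x43
4: ✓ CMP  NZCV=0010
5: · MOVLE
6: ✓ MOVCS  r1←0x83

FIX = (r2, 0x43)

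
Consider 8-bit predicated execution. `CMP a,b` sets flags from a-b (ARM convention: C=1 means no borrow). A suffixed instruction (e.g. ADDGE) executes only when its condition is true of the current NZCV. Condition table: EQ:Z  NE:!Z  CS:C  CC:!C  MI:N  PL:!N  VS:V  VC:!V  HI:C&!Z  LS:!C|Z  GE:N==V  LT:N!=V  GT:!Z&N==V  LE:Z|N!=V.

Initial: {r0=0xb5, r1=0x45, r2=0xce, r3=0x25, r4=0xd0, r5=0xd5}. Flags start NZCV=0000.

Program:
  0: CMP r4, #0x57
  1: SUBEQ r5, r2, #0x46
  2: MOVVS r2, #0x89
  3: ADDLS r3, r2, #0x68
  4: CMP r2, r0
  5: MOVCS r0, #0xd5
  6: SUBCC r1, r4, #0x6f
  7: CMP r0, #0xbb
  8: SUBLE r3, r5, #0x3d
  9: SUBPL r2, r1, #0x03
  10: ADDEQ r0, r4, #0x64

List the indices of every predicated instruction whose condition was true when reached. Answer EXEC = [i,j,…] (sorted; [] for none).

0: ✓ CMP  NZCV=0011
1: · SUBEQ
2: ✓ MOVVS  r2←0x89
3: · ADDLS
4: ✓ CMP  NZCV=1000
5: · MOVCS
6: ✓ SUBCC  r1←0x61
7: ✓ CMP  NZCV=1000
8: ✓ SUBLE  r3←0x98
9: · SUBPL
10: · ADDEQ

EXEC = [2,6,8]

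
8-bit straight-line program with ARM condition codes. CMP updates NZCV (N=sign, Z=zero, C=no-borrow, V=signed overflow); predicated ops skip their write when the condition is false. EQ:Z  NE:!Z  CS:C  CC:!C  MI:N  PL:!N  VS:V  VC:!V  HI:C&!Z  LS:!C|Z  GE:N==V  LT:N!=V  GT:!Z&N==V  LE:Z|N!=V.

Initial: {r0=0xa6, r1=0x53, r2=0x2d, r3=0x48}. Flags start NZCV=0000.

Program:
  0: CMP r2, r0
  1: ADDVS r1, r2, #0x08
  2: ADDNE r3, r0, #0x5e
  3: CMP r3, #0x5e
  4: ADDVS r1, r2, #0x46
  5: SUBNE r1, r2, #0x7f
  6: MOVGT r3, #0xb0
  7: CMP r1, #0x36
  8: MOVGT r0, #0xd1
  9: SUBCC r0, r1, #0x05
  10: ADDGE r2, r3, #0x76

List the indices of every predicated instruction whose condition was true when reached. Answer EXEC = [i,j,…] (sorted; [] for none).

EXEC = [1,2,5]

0: ✓ CMP  NZCV=1001
1: ✓ ADDVS  r1←0x35
2: ✓ ADDNE  r3←0x04
3: ✓ CMP  NZCV=1000
4: · ADDVS
5: ✓ SUBNE  r1←0xae
6: · MOVGT
7: ✓ CMP  NZCV=0011
8: · MOVGT
9: · SUBCC
10: · ADDGE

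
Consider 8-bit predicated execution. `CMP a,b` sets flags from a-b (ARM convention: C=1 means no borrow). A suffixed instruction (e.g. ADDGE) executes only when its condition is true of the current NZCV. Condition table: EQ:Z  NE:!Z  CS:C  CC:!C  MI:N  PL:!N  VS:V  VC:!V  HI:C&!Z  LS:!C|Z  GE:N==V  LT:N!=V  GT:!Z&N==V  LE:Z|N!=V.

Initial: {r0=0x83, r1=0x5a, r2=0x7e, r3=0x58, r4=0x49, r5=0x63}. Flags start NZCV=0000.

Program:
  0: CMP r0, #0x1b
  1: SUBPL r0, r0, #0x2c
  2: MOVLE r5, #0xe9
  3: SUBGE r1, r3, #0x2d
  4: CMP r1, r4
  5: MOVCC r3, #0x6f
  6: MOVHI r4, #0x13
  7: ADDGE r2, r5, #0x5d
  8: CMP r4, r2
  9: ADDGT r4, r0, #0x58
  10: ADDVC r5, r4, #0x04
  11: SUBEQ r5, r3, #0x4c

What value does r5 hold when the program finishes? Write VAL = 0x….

0: ✓ CMP  NZCV=0011
1: ✓ SUBPL  r0←0x57
2: ✓ MOVLE  r5←0xe9
3: · SUBGE
4: ✓ CMP  NZCV=0010
5: · MOVCC
6: ✓ MOVHI  r4←0x13
7: ✓ ADDGE  r2←0x46
8: ✓ CMP  NZCV=1000
9: · ADDGT
10: ✓ ADDVC  r5←0x17
11: · SUBEQ

VAL = 0x17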